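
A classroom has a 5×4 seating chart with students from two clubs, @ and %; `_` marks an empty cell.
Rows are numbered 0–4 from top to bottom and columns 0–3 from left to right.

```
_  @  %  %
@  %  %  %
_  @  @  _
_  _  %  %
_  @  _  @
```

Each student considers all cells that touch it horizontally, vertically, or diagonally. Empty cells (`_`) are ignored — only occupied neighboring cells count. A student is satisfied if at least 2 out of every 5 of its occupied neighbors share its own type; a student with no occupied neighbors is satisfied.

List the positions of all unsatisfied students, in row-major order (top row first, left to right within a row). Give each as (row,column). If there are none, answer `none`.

(0,1), (1,1), (2,2), (3,2), (3,3), (4,1), (4,3)

(0,1)@ 1/4 ✗
(0,2)% 4/5 ✓
(0,3)% 3/3 ✓
(1,0)@ 2/3 ✓
(1,1)% 2/6 ✗
(1,2)% 4/7 ✓
(1,3)% 3/4 ✓
(2,1)@ 2/5 ✓
(2,2)@ 1/6 ✗
(3,2)% 1/5 ✗
(3,3)% 1/3 ✗
(4,1)@ 0/1 ✗
(4,3)@ 0/2 ✗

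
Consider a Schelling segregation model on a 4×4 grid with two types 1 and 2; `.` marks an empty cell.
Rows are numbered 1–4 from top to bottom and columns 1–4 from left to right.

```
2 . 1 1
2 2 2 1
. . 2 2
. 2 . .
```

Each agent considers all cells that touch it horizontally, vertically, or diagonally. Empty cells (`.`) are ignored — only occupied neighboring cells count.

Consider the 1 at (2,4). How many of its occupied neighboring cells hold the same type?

Occupied neighbors of (2,4): (1,3)=1, (1,4)=1, (2,3)=2, (3,3)=2, (3,4)=2.
Same type (1): 2 of 5.

2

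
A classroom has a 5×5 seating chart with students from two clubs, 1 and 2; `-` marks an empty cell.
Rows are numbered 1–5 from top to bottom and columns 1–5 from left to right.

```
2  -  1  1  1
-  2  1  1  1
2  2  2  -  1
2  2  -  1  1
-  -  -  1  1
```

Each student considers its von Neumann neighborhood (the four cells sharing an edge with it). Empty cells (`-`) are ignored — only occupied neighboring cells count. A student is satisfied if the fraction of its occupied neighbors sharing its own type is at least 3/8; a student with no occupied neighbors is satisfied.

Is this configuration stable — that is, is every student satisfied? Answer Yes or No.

Yes

Row 1: (1,1)2 0/0 ✓ · (1,3)1 2/2 ✓ · (1,4)1 3/3 ✓ · (1,5)1 2/2 ✓
Row 2: (2,2)2 1/2 ✓ · (2,3)1 2/4 ✓ · (2,4)1 3/3 ✓ · (2,5)1 3/3 ✓
Row 3: (3,1)2 2/2 ✓ · (3,2)2 4/4 ✓ · (3,3)2 1/2 ✓ · (3,5)1 2/2 ✓
Row 4: (4,1)2 2/2 ✓ · (4,2)2 2/2 ✓ · (4,4)1 2/2 ✓ · (4,5)1 3/3 ✓
Row 5: (5,4)1 2/2 ✓ · (5,5)1 2/2 ✓
All meet the threshold, so the configuration is stable.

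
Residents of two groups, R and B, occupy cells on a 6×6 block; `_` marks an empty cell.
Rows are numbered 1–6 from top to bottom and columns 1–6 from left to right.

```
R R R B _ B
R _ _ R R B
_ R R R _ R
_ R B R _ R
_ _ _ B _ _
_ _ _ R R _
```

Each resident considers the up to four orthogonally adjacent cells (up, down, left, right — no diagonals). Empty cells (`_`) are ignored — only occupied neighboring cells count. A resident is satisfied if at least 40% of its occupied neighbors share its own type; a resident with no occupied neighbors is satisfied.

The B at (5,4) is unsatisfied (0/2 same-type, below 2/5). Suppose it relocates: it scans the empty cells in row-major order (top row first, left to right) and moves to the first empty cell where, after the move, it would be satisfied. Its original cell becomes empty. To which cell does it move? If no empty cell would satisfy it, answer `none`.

Vacating (5,4). Empty cells in order:
  (1,5): 2/3 same-type → satisfied — stop here.

(1,5)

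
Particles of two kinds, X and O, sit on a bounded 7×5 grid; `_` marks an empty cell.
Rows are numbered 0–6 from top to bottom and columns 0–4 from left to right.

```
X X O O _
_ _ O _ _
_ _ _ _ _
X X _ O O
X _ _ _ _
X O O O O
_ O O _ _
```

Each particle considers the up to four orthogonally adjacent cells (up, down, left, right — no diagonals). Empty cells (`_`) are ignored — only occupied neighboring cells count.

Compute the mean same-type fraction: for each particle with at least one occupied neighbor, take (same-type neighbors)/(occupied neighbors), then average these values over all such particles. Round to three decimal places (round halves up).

0.902

Row 0: (0,0)X 1/1 · (0,1)X 1/2 · (0,2)O 2/3 · (0,3)O 1/1
Row 1: (1,2)O 1/1
Row 3: (3,0)X 2/2 · (3,1)X 1/1 · (3,3)O 1/1 · (3,4)O 1/1
Row 4: (4,0)X 2/2
Row 5: (5,0)X 1/2 · (5,1)O 2/3 · (5,2)O 3/3 · (5,3)O 2/2 · (5,4)O 1/1
Row 6: (6,1)O 2/2 · (6,2)O 2/2
Sum over 17 particles: 1/1 + 1/2 + 2/3 + 1/1 + 1/1 + 2/2 + 1/1 + 1/1 + 1/1 + 2/2 + 1/2 + 2/3 + 3/3 + 2/2 + 1/1 + 2/2 + 2/2 = 46/3; mean = 46/3 ÷ 17 = 46/51 = 0.901960… → 0.902.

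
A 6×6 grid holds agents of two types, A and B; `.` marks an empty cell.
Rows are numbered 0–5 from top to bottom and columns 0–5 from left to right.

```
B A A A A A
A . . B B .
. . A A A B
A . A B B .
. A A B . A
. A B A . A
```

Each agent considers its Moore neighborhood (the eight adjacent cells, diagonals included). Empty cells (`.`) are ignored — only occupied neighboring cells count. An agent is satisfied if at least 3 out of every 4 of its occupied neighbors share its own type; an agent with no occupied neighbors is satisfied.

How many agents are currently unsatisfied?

22

(0,0)B 0/2 ✗
(0,1)A 2/3 ✗
(0,2)A 2/3 ✗
(0,3)A 2/4 ✗
(0,4)A 2/4 ✗
(0,5)A 1/2 ✗
(1,0)A 1/2 ✗
(1,3)B 1/7 ✗
(1,4)B 2/7 ✗
(2,2)A 2/4 ✗
(2,3)A 3/7 ✗
(2,4)A 1/6 ✗
(2,5)B 2/3 ✗
(3,0)A 1/1 ✓
(3,2)A 4/6 ✗
(3,3)B 2/7 ✗
(3,4)B 3/6 ✗
(4,1)A 4/5 ✓
(4,2)A 4/7 ✗
(4,3)B 3/6 ✗
(4,5)A 1/2 ✗
(5,1)A 2/3 ✗
(5,2)B 1/5 ✗
(5,3)A 1/3 ✗
(5,5)A 1/1 ✓
Unsatisfied: (0,0), (0,1), (0,2), (0,3), (0,4), (0,5), (1,0), (1,3), (1,4), (2,2), (2,3), (2,4), (2,5), (3,2), (3,3), (3,4), (4,2), (4,3), (4,5), (5,1), (5,2), (5,3) — 22 in total.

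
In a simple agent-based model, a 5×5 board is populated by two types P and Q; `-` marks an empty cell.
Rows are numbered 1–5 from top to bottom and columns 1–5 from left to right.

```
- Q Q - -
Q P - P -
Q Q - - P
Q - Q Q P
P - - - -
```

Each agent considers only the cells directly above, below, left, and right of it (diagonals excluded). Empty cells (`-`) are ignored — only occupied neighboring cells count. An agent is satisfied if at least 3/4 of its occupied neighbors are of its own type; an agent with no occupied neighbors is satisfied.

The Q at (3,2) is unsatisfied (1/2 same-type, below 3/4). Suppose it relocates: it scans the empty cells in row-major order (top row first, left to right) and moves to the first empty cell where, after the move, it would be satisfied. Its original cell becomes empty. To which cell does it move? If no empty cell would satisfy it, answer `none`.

(1,1)

Vacating (3,2). Empty cells in order:
  (1,1): 2/2 same-type → satisfied — stop here.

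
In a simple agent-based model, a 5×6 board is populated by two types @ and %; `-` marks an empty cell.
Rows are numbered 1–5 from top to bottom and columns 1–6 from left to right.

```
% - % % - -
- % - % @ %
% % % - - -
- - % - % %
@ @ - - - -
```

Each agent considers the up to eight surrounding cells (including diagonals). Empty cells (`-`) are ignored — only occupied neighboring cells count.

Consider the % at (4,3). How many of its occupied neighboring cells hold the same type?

2

Occupied neighbors of (4,3): (3,2)=%, (3,3)=%, (5,2)=@.
Same type (%): 2 of 3.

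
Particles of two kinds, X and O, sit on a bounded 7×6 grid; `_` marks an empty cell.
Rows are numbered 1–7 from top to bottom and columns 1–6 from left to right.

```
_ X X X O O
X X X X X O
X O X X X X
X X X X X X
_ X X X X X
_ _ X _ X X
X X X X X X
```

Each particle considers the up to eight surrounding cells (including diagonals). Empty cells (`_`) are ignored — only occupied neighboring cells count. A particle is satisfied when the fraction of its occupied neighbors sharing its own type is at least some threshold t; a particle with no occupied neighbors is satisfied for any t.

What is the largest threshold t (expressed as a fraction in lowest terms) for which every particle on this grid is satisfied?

(1,2)X 4/4
(1,3)X 5/5
(1,4)X 4/5
(1,5)O 2/5
(1,6)O 2/3
(2,1)X 3/4
(2,2)X 6/7
(2,3)X 7/8
(2,4)X 7/8
(2,5)X 5/8
(2,6)O 2/5
(3,1)X 4/5
(3,2)O 0/8
(3,3)X 7/8
(3,4)X 8/8
(3,5)X 7/8
(3,6)X 4/5
(4,1)X 3/4
(4,2)X 6/7
(4,3)X 7/8
(4,4)X 8/8
(4,5)X 8/8
(4,6)X 5/5
(5,2)X 5/5
(5,3)X 6/6
(5,4)X 7/7
(5,5)X 7/7
(5,6)X 5/5
(6,3)X 6/6
(6,5)X 7/7
(6,6)X 5/5
(7,1)X 1/1
(7,2)X 3/3
(7,3)X 3/3
(7,4)X 4/4
(7,5)X 4/4
(7,6)X 3/3
The smallest same-type fraction is 0/8 at (3,2), which reduces to 0/1. Any threshold above that leaves this particle unsatisfied.

0/1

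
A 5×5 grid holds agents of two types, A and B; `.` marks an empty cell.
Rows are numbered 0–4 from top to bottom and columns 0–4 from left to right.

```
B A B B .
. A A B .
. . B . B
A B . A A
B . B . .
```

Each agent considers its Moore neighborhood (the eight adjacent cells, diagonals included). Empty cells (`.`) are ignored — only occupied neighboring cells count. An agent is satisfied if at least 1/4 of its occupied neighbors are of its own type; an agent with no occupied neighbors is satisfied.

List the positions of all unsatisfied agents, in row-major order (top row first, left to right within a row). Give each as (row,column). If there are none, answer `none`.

(0,0)B 0/2 ✗
(0,1)A 2/4 ✓
(0,2)B 2/5 ✓
(0,3)B 2/3 ✓
(1,1)A 2/5 ✓
(1,2)A 2/6 ✓
(1,3)B 4/5 ✓
(2,2)B 2/5 ✓
(2,4)B 1/3 ✓
(3,0)A 0/2 ✗
(3,1)B 3/4 ✓
(3,3)A 1/4 ✓
(3,4)A 1/2 ✓
(4,0)B 1/2 ✓
(4,2)B 1/2 ✓

(0,0), (3,0)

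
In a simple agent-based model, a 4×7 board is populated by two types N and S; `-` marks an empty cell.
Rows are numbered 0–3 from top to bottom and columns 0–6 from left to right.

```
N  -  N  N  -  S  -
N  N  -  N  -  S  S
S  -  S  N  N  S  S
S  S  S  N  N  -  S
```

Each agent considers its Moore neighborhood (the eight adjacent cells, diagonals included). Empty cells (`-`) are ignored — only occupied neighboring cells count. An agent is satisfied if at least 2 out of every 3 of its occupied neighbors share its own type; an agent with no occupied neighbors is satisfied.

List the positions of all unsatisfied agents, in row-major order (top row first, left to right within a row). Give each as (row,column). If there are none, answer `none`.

(1,1), (2,0), (2,2), (3,2), (3,3)

Row 0: (0,0)N 2/2 ok · (0,2)N 3/3 ok · (0,3)N 2/2 ok · (0,5)S 2/2 ok
Row 1: (1,0)N 2/3 ok · (1,1)N 3/5 unhappy · (1,3)N 4/5 ok · (1,5)S 4/5 ok · (1,6)S 4/4 ok
Row 2: (2,0)S 2/4 unhappy · (2,2)S 2/6 unhappy · (2,3)N 4/6 ok · (2,4)N 4/6 ok · (2,5)S 4/6 ok · (2,6)S 4/4 ok
Row 3: (3,0)S 2/2 ok · (3,1)S 4/4 ok · (3,2)S 2/4 unhappy · (3,3)N 3/5 unhappy · (3,4)N 3/4 ok · (3,6)S 2/2 ok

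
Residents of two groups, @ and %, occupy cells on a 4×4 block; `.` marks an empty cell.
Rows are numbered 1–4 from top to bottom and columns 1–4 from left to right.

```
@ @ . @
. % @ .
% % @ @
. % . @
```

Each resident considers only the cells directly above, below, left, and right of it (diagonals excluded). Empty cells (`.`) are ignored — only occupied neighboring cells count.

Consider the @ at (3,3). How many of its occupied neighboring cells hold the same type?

2

Occupied neighbors of (3,3): (2,3)=@, (3,2)=%, (3,4)=@.
Same type (@): 2 of 3.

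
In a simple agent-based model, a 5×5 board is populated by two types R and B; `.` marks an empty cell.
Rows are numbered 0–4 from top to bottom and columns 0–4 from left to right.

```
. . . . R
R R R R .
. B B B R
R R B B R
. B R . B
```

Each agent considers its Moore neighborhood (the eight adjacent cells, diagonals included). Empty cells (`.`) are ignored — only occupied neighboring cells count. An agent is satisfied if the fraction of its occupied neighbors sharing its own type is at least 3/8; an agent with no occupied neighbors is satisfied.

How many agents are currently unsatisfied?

(0,4)R 1/1 satisfied
(1,0)R 1/2 satisfied
(1,1)R 2/4 satisfied
(1,2)R 2/5 satisfied
(1,3)R 3/5 satisfied
(2,1)B 2/7 not
(2,2)B 4/8 satisfied
(2,3)B 3/7 satisfied
(2,4)R 2/4 satisfied
(3,0)R 1/3 not
(3,1)R 2/6 not
(3,2)B 5/7 satisfied
(3,3)B 4/7 satisfied
(3,4)R 1/4 not
(4,1)B 1/4 not
(4,2)R 1/4 not
(4,4)B 1/2 satisfied
Unsatisfied: (2,1), (3,0), (3,1), (3,4), (4,1), (4,2) — 6 in total.

6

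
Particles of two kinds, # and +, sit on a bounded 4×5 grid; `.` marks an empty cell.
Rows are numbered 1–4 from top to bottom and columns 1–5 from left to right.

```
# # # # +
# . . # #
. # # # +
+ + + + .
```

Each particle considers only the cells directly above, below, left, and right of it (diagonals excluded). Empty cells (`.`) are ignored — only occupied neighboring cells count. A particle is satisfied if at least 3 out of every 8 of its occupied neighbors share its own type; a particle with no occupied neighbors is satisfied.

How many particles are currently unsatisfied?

Row 1: (1,1)# 2/2 ok · (1,2)# 2/2 ok · (1,3)# 2/2 ok · (1,4)# 2/3 ok · (1,5)+ 0/2 unhappy
Row 2: (2,1)# 1/1 ok · (2,4)# 3/3 ok · (2,5)# 1/3 unhappy
Row 3: (3,2)# 1/2 ok · (3,3)# 2/3 ok · (3,4)# 2/4 ok · (3,5)+ 0/2 unhappy
Row 4: (4,1)+ 1/1 ok · (4,2)+ 2/3 ok · (4,3)+ 2/3 ok · (4,4)+ 1/2 ok
Unsatisfied: (1,5), (2,5), (3,5) — 3 in total.

3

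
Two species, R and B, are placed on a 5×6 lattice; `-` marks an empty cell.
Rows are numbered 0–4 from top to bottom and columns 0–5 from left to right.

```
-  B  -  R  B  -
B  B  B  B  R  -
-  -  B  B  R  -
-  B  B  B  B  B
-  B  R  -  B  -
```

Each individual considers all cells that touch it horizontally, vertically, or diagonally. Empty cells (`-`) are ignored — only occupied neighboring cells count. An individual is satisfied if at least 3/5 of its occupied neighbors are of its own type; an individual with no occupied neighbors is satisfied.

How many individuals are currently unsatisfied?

6

(0,1)B 3/3 ✓
(0,3)R 1/4 ✗
(0,4)B 1/3 ✗
(1,0)B 2/2 ✓
(1,1)B 4/4 ✓
(1,2)B 5/6 ✓
(1,3)B 4/7 ✗
(1,4)R 2/5 ✗
(2,2)B 7/7 ✓
(2,3)B 6/8 ✓
(2,4)R 1/6 ✗
(3,1)B 3/4 ✓
(3,2)B 5/6 ✓
(3,3)B 5/7 ✓
(3,4)B 4/5 ✓
(3,5)B 2/3 ✓
(4,1)B 2/3 ✓
(4,2)R 0/4 ✗
(4,4)B 3/3 ✓
Unsatisfied: (0,3), (0,4), (1,3), (1,4), (2,4), (4,2) — 6 in total.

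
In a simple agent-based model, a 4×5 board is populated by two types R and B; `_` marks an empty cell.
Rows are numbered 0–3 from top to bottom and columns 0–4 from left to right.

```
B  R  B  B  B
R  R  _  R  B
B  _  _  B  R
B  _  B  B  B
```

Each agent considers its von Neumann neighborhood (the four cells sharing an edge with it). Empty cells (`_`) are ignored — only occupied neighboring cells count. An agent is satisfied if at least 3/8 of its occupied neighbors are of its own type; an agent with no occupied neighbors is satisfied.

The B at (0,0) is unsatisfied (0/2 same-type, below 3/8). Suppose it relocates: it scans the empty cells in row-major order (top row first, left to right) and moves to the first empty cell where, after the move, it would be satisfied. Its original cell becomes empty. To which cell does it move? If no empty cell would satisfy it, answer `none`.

Vacating (0,0). Empty cells in order:
  (1,2): 1/3 same-type → still unsatisfied.
  (2,1): 1/2 same-type → satisfied — stop here.

(2,1)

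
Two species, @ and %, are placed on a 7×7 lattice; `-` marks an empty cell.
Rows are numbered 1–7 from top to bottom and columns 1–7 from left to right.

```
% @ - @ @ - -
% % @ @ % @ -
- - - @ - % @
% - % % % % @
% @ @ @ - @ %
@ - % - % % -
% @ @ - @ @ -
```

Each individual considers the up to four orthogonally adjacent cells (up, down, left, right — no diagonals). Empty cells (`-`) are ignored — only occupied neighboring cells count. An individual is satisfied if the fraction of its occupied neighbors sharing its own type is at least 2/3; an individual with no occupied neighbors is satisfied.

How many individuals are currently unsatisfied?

29

Row 1: (1,1)% 1/2 ✗ · (1,2)@ 0/2 ✗ · (1,4)@ 2/2 ✓ · (1,5)@ 1/2 ✗
Row 2: (2,1)% 2/2 ✓ · (2,2)% 1/3 ✗ · (2,3)@ 1/2 ✗ · (2,4)@ 3/4 ✓ · (2,5)% 0/3 ✗ · (2,6)@ 0/2 ✗
Row 3: (3,4)@ 1/2 ✗ · (3,6)% 1/3 ✗ · (3,7)@ 1/2 ✗
Row 4: (4,1)% 1/1 ✓ · (4,3)% 1/2 ✗ · (4,4)% 2/4 ✗ · (4,5)% 2/2 ✓ · (4,6)% 2/4 ✗ · (4,7)@ 1/3 ✗
Row 5: (5,1)% 1/3 ✗ · (5,2)@ 1/2 ✗ · (5,3)@ 2/4 ✗ · (5,4)@ 1/2 ✗ · (5,6)@ 0/3 ✗ · (5,7)% 0/2 ✗
Row 6: (6,1)@ 0/2 ✗ · (6,3)% 0/2 ✗ · (6,5)% 1/2 ✗ · (6,6)% 1/3 ✗
Row 7: (7,1)% 0/2 ✗ · (7,2)@ 1/2 ✗ · (7,3)@ 1/2 ✗ · (7,5)@ 1/2 ✗ · (7,6)@ 1/2 ✗
Unsatisfied: (1,1), (1,2), (1,5), (2,2), (2,3), (2,5), (2,6), (3,4), (3,6), (3,7), (4,3), (4,4), (4,6), (4,7), (5,1), (5,2), (5,3), (5,4), (5,6), (5,7), (6,1), (6,3), (6,5), (6,6), (7,1), (7,2), (7,3), (7,5), (7,6) — 29 in total.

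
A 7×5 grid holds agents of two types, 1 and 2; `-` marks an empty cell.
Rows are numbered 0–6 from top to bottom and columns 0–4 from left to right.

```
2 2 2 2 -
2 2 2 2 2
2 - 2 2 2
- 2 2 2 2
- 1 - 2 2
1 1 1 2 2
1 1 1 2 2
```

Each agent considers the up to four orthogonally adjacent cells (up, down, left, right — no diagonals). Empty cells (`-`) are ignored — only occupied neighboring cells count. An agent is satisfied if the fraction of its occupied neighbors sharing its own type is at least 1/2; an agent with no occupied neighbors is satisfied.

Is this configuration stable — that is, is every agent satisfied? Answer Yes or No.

Yes

(0,0)2 2/2 ok
(0,1)2 3/3 ok
(0,2)2 3/3 ok
(0,3)2 2/2 ok
(1,0)2 3/3 ok
(1,1)2 3/3 ok
(1,2)2 4/4 ok
(1,3)2 4/4 ok
(1,4)2 2/2 ok
(2,0)2 1/1 ok
(2,2)2 3/3 ok
(2,3)2 4/4 ok
(2,4)2 3/3 ok
(3,1)2 1/2 ok
(3,2)2 3/3 ok
(3,3)2 4/4 ok
(3,4)2 3/3 ok
(4,1)1 1/2 ok
(4,3)2 3/3 ok
(4,4)2 3/3 ok
(5,0)1 2/2 ok
(5,1)1 4/4 ok
(5,2)1 2/3 ok
(5,3)2 3/4 ok
(5,4)2 3/3 ok
(6,0)1 2/2 ok
(6,1)1 3/3 ok
(6,2)1 2/3 ok
(6,3)2 2/3 ok
(6,4)2 2/2 ok
All meet the threshold, so the configuration is stable.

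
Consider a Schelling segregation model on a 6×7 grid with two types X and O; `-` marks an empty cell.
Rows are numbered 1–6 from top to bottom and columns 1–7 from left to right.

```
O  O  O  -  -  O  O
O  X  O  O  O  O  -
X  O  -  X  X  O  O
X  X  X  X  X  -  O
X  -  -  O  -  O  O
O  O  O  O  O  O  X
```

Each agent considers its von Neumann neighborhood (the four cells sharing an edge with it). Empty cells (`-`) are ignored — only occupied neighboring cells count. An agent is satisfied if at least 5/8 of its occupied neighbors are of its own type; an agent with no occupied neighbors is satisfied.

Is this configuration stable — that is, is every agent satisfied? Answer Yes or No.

No

(1,1)O 2/2 ✓
(1,2)O 2/3 ✓
(1,3)O 2/2 ✓
(1,6)O 2/2 ✓
(1,7)O 1/1 ✓
(2,1)O 1/3 ✗
(2,2)X 0/4 ✗
(2,3)O 2/3 ✓
(2,4)O 2/3 ✓
(2,5)O 2/3 ✓
(2,6)O 3/3 ✓
(3,1)X 1/3 ✗
(3,2)O 0/3 ✗
(3,4)X 2/3 ✓
(3,5)X 2/4 ✗
(3,6)O 2/3 ✓
(3,7)O 2/2 ✓
(4,1)X 3/3 ✓
(4,2)X 2/3 ✓
(4,3)X 2/2 ✓
(4,4)X 3/4 ✓
(4,5)X 2/2 ✓
(4,7)O 2/2 ✓
(5,1)X 1/2 ✗
(5,4)O 1/2 ✗
(5,6)O 2/2 ✓
(5,7)O 2/3 ✓
(6,1)O 1/2 ✗
(6,2)O 2/2 ✓
(6,3)O 2/2 ✓
(6,4)O 3/3 ✓
(6,5)O 2/2 ✓
(6,6)O 2/3 ✓
(6,7)X 0/2 ✗
For instance (2,1) has only 1/3 same-type neighbors, below 5/8.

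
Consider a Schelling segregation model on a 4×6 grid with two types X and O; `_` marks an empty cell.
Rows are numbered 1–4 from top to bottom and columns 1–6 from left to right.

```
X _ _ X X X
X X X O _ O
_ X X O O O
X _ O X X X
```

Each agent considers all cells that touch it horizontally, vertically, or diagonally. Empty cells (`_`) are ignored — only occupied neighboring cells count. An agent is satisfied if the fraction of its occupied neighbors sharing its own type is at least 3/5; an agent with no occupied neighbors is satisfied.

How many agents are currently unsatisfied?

12

(1,1)X 2/2 ok
(1,4)X 2/3 ok
(1,5)X 2/4 unhappy
(1,6)X 1/2 unhappy
(2,1)X 3/3 ok
(2,2)X 5/5 ok
(2,3)X 4/6 ok
(2,4)O 2/6 unhappy
(2,6)O 2/4 unhappy
(3,2)X 5/6 ok
(3,3)X 4/7 unhappy
(3,4)O 3/7 unhappy
(3,5)O 4/7 unhappy
(3,6)O 2/4 unhappy
(4,1)X 1/1 ok
(4,3)O 1/4 unhappy
(4,4)X 2/5 unhappy
(4,5)X 2/5 unhappy
(4,6)X 1/3 unhappy
Unsatisfied: (1,5), (1,6), (2,4), (2,6), (3,3), (3,4), (3,5), (3,6), (4,3), (4,4), (4,5), (4,6) — 12 in total.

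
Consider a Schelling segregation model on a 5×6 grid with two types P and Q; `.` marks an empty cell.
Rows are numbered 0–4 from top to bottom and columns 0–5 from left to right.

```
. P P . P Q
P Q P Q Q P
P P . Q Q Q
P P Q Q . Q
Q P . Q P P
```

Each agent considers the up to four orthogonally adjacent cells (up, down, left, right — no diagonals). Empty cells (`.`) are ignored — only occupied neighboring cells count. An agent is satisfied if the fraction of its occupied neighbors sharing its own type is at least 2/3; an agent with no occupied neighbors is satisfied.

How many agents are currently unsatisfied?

(0,1)P 1/2 ✗
(0,2)P 2/2 ✓
(0,4)P 0/2 ✗
(0,5)Q 0/2 ✗
(1,0)P 1/2 ✗
(1,1)Q 0/4 ✗
(1,2)P 1/3 ✗
(1,3)Q 2/3 ✓
(1,4)Q 2/4 ✗
(1,5)P 0/3 ✗
(2,0)P 3/3 ✓
(2,1)P 2/3 ✓
(2,3)Q 3/3 ✓
(2,4)Q 3/3 ✓
(2,5)Q 2/3 ✓
(3,0)P 2/3 ✓
(3,1)P 3/4 ✓
(3,2)Q 1/2 ✗
(3,3)Q 3/3 ✓
(3,5)Q 1/2 ✗
(4,0)Q 0/2 ✗
(4,1)P 1/2 ✗
(4,3)Q 1/2 ✗
(4,4)P 1/2 ✗
(4,5)P 1/2 ✗
Unsatisfied: (0,1), (0,4), (0,5), (1,0), (1,1), (1,2), (1,4), (1,5), (3,2), (3,5), (4,0), (4,1), (4,3), (4,4), (4,5) — 15 in total.

15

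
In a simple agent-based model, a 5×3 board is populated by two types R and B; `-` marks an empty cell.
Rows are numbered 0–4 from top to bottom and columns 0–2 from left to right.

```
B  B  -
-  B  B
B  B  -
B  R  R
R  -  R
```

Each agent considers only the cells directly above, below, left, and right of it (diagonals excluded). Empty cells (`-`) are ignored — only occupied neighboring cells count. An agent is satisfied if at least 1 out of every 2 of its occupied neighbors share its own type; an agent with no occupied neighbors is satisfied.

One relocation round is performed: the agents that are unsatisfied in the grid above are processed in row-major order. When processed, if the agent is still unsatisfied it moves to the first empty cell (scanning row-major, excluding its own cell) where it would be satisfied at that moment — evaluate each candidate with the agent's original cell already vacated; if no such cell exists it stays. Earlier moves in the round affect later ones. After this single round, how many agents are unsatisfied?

0

Initially unsatisfied (in order): (3,0), (3,1), (4,0).
  (3,0) → (0,2).
  (3,1): now satisfied by earlier moves; stays.
  (4,0): now satisfied by earlier moves; stays.
Resulting grid:
B B B
- B B
B B -
- R R
R - R
All satisfied now.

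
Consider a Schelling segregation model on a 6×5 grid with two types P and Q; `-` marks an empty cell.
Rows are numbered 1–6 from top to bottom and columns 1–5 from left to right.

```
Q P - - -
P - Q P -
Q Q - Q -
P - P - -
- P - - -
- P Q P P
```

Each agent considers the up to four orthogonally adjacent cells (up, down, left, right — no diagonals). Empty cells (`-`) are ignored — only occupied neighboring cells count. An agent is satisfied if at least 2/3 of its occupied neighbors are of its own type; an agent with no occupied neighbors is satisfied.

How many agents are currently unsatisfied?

(1,1)Q 0/2 not
(1,2)P 0/1 not
(2,1)P 0/2 not
(2,3)Q 0/1 not
(2,4)P 0/2 not
(3,1)Q 1/3 not
(3,2)Q 1/1 satisfied
(3,4)Q 0/1 not
(4,1)P 0/1 not
(4,3)P 0/0 satisfied
(5,2)P 1/1 satisfied
(6,2)P 1/2 not
(6,3)Q 0/2 not
(6,4)P 1/2 not
(6,5)P 1/1 satisfied
Unsatisfied: (1,1), (1,2), (2,1), (2,3), (2,4), (3,1), (3,4), (4,1), (6,2), (6,3), (6,4) — 11 in total.

11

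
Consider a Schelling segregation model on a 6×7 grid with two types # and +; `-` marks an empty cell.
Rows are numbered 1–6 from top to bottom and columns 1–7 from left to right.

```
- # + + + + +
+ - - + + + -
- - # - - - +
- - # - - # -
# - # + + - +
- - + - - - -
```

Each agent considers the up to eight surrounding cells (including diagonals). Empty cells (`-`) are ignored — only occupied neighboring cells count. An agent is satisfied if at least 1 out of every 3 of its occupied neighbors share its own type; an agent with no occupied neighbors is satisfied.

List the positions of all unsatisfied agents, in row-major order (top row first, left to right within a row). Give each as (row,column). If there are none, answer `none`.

(1,2), (2,1), (4,6), (5,7)

Row 1: (1,2)# 0/2 ✗ · (1,3)+ 2/3 ✓ · (1,4)+ 4/4 ✓ · (1,5)+ 5/5 ✓ · (1,6)+ 4/4 ✓ · (1,7)+ 2/2 ✓
Row 2: (2,1)+ 0/1 ✗ · (2,4)+ 4/5 ✓ · (2,5)+ 5/5 ✓ · (2,6)+ 5/5 ✓
Row 3: (3,3)# 1/2 ✓ · (3,7)+ 1/2 ✓
Row 4: (4,3)# 2/3 ✓ · (4,6)# 0/3 ✗
Row 5: (5,1)# 0/0 ✓ · (5,3)# 1/3 ✓ · (5,4)+ 2/4 ✓ · (5,5)+ 1/2 ✓ · (5,7)+ 0/1 ✗
Row 6: (6,3)+ 1/2 ✓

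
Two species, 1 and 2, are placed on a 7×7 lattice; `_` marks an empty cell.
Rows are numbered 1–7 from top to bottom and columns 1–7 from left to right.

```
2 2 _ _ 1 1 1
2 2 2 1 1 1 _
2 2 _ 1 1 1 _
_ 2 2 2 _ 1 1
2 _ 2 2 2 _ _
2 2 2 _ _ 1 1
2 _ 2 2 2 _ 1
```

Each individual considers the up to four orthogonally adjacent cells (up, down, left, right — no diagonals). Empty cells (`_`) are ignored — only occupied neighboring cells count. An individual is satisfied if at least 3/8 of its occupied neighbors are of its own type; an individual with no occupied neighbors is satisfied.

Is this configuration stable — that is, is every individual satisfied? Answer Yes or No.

Yes

(1,1)2 2/2 satisfied
(1,2)2 2/2 satisfied
(1,5)1 2/2 satisfied
(1,6)1 3/3 satisfied
(1,7)1 1/1 satisfied
(2,1)2 3/3 satisfied
(2,2)2 4/4 satisfied
(2,3)2 1/2 satisfied
(2,4)1 2/3 satisfied
(2,5)1 4/4 satisfied
(2,6)1 3/3 satisfied
(3,1)2 2/2 satisfied
(3,2)2 3/3 satisfied
(3,4)1 2/3 satisfied
(3,5)1 3/3 satisfied
(3,6)1 3/3 satisfied
(4,2)2 2/2 satisfied
(4,3)2 3/3 satisfied
(4,4)2 2/3 satisfied
(4,6)1 2/2 satisfied
(4,7)1 1/1 satisfied
(5,1)2 1/1 satisfied
(5,3)2 3/3 satisfied
(5,4)2 3/3 satisfied
(5,5)2 1/1 satisfied
(6,1)2 3/3 satisfied
(6,2)2 2/2 satisfied
(6,3)2 3/3 satisfied
(6,6)1 1/1 satisfied
(6,7)1 2/2 satisfied
(7,1)2 1/1 satisfied
(7,3)2 2/2 satisfied
(7,4)2 2/2 satisfied
(7,5)2 1/1 satisfied
(7,7)1 1/1 satisfied
All meet the threshold, so the configuration is stable.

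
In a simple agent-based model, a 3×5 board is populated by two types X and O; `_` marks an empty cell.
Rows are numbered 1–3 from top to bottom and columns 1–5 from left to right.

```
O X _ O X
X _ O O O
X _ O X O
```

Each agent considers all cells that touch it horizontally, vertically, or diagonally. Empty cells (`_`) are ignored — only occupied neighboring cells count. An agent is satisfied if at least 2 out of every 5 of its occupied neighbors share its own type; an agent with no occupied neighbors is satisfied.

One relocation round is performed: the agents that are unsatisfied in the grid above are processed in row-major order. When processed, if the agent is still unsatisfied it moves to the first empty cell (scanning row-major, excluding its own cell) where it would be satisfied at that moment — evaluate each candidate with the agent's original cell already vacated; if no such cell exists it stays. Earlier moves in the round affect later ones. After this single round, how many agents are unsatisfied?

Initially unsatisfied (in order): (1,1), (1,2), (1,5), (3,4).
  (1,1) → (1,3).
  (1,2) → (1,1).
  (1,5) → (1,2).
  (3,4) → (2,2).
Resulting grid:
X X O O _
X X O O O
X _ O _ O
All satisfied now.

0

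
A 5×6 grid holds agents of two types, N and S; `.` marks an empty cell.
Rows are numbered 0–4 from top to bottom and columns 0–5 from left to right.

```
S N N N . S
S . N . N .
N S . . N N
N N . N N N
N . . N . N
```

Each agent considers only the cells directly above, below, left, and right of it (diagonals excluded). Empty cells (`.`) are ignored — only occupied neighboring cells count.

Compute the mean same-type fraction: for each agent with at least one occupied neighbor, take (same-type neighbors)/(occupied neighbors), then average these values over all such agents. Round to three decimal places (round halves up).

0.807

(0,0)S 1/2
(0,1)N 1/2
(0,2)N 3/3
(0,3)N 1/1
(0,5)S — no occupied neighbors
(1,0)S 1/2
(1,2)N 1/1
(1,4)N 1/1
(2,0)N 1/3
(2,1)S 0/2
(2,4)N 3/3
(2,5)N 2/2
(3,0)N 3/3
(3,1)N 1/2
(3,3)N 2/2
(3,4)N 3/3
(3,5)N 3/3
(4,0)N 1/1
(4,3)N 1/1
(4,5)N 1/1
Sum over 19 agents: 1/2 + 1/2 + 3/3 + 1/1 + 1/2 + 1/1 + 1/1 + 1/3 + 0/2 + 3/3 + 2/2 + 3/3 + 1/2 + 2/2 + 3/3 + 3/3 + 1/1 + 1/1 + 1/1 = 46/3; mean = 46/3 ÷ 19 = 46/57 = 0.807017… → 0.807.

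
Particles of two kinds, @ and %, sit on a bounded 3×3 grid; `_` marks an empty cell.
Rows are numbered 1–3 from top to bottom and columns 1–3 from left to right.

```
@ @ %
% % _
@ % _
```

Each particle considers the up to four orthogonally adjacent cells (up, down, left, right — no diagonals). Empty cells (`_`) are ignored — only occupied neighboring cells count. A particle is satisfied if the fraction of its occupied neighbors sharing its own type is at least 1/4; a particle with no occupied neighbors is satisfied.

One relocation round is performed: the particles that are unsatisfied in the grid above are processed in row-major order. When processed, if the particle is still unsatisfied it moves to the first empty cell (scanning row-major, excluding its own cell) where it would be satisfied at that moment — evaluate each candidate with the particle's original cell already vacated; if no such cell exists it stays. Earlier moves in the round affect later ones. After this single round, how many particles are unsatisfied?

0

Initially unsatisfied (in order): (1,3), (3,1).
  (1,3) → (2,3).
  (3,1) → (1,3).
Resulting grid:
@ @ @
% % %
_ % _
All satisfied now.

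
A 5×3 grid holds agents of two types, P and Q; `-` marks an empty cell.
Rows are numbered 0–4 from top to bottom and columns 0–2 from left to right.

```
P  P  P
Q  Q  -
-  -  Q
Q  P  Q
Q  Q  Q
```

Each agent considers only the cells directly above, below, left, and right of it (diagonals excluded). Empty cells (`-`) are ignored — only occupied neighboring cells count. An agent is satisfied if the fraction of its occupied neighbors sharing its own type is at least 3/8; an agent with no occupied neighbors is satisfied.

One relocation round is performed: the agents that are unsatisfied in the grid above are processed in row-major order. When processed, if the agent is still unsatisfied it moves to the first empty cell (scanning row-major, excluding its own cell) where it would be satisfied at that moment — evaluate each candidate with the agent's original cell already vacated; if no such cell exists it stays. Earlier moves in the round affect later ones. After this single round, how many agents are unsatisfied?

Initially unsatisfied (in order): (3,1).
  (3,1): no empty cell satisfies it; stays.
Resulting grid:
P P P
Q Q -
- - Q
Q P Q
Q Q Q
Unsatisfied now: (3,1).

1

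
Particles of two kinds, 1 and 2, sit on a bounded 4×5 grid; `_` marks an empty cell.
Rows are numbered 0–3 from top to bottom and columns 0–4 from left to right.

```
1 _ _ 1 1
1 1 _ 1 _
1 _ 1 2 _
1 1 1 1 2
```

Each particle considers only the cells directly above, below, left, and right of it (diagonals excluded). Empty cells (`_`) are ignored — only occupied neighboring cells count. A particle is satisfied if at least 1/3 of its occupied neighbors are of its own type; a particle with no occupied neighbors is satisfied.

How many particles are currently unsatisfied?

Row 0: (0,0)1 1/1 ok · (0,3)1 2/2 ok · (0,4)1 1/1 ok
Row 1: (1,0)1 3/3 ok · (1,1)1 1/1 ok · (1,3)1 1/2 ok
Row 2: (2,0)1 2/2 ok · (2,2)1 1/2 ok · (2,3)2 0/3 unhappy
Row 3: (3,0)1 2/2 ok · (3,1)1 2/2 ok · (3,2)1 3/3 ok · (3,3)1 1/3 ok · (3,4)2 0/1 unhappy
Unsatisfied: (2,3), (3,4) — 2 in total.

2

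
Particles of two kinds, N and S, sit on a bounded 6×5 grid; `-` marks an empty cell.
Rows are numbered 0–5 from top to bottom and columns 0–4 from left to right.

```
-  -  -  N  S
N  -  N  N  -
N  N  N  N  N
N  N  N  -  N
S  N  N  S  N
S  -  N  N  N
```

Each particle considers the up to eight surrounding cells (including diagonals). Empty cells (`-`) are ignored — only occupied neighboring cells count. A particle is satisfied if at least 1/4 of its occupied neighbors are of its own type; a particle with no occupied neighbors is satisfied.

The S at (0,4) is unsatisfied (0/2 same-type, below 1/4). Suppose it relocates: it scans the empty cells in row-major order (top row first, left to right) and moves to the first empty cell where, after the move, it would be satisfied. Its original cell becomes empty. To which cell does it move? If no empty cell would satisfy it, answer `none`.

(5,1)

Vacating (0,4). Empty cells in order:
  (0,0): 0/1 same-type → still unsatisfied.
  (0,1): 0/2 same-type → still unsatisfied.
  (0,2): 0/3 same-type → still unsatisfied.
  (1,1): 0/5 same-type → still unsatisfied.
  (1,4): 0/4 same-type → still unsatisfied.
  (3,3): 1/8 same-type → still unsatisfied.
  (5,1): 2/5 same-type → satisfied — stop here.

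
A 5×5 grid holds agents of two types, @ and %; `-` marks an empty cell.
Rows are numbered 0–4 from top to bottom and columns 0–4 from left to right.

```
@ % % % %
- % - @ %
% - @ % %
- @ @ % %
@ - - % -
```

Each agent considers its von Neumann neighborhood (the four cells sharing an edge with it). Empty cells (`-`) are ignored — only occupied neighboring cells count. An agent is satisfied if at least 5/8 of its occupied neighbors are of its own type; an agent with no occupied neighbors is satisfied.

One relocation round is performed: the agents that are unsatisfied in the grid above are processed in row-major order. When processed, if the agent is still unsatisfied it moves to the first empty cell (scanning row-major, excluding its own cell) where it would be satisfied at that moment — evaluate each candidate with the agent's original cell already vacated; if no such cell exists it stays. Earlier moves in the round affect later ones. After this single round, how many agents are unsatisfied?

2

Initially unsatisfied (in order): (0,0), (1,3), (2,2), (2,3).
  (0,0) → (3,0).
  (1,3) → (4,1).
  (2,2) → (4,2).
  (2,3): now satisfied by earlier moves; stays.
Resulting grid:
- % % % %
- % - - %
% - - % %
@ @ @ % %
@ @ @ % -
Unsatisfied now: (2,0), (4,3).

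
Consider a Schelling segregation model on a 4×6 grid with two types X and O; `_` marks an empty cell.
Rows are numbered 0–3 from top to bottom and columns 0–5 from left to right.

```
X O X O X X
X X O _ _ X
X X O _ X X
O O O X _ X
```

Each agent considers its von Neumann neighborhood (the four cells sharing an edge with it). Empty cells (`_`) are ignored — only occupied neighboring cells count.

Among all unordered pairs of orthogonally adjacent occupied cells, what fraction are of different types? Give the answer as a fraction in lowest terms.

11/25

Scan each occupied cell's neighbors to the right and below so each pair is counted once.
Row 0: X(0,0)–O(0,1)≠ X(0,0)–X(1,0)= O(0,1)–X(0,2)≠ O(0,1)–X(1,1)≠ X(0,2)–O(0,3)≠ X(0,2)–O(1,2)≠ O(0,3)–X(0,4)≠ X(0,4)–X(0,5)= X(0,5)–X(1,5)=  → 6/9 unlike.
Row 1: X(1,0)–X(1,1)= X(1,0)–X(2,0)= X(1,1)–O(1,2)≠ X(1,1)–X(2,1)= O(1,2)–O(2,2)= X(1,5)–X(2,5)=  → 1/6 unlike.
Row 2: X(2,0)–X(2,1)= X(2,0)–O(3,0)≠ X(2,1)–O(2,2)≠ X(2,1)–O(3,1)≠ O(2,2)–O(3,2)= X(2,4)–X(2,5)= X(2,5)–X(3,5)=  → 3/7 unlike.
Row 3: O(3,0)–O(3,1)= O(3,1)–O(3,2)= O(3,2)–X(3,3)≠  → 1/3 unlike.
Total adjacent occupied pairs: 25; unlike-type pairs: 11.
11/25 is already in lowest terms.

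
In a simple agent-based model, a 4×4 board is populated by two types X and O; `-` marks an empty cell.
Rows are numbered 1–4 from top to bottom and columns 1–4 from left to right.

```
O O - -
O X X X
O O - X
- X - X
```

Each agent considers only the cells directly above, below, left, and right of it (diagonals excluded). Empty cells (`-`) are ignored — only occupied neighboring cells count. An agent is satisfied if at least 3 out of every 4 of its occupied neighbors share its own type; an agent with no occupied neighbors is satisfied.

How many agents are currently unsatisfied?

(1,1)O 2/2 ✓
(1,2)O 1/2 ✗
(2,1)O 2/3 ✗
(2,2)X 1/4 ✗
(2,3)X 2/2 ✓
(2,4)X 2/2 ✓
(3,1)O 2/2 ✓
(3,2)O 1/3 ✗
(3,4)X 2/2 ✓
(4,2)X 0/1 ✗
(4,4)X 1/1 ✓
Unsatisfied: (1,2), (2,1), (2,2), (3,2), (4,2) — 5 in total.

5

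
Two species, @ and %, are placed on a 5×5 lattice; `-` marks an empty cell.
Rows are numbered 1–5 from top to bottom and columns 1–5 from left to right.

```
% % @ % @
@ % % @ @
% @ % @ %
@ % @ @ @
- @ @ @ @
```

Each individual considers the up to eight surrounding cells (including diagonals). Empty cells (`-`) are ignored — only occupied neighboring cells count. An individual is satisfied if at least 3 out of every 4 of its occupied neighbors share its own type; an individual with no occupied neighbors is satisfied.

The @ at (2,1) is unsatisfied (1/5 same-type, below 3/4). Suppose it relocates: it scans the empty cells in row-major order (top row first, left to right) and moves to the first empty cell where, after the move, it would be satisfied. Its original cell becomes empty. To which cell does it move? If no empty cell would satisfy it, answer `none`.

Vacating (2,1). Empty cells in order:
  (5,1): 2/3 same-type → still unsatisfied.

none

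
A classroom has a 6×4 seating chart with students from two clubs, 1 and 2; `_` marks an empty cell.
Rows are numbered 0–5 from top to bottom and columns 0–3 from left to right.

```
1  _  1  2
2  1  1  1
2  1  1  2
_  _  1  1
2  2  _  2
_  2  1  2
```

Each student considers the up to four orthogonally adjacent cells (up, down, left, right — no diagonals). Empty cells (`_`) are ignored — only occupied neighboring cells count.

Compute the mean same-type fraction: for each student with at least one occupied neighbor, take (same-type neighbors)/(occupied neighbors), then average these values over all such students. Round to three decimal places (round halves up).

(0,0)1 0/1
(0,2)1 1/2
(0,3)2 0/2
(1,0)2 1/3
(1,1)1 2/3
(1,2)1 4/4
(1,3)1 1/3
(2,0)2 1/2
(2,1)1 2/3
(2,2)1 3/4
(2,3)2 0/3
(3,2)1 2/2
(3,3)1 1/3
(4,0)2 1/1
(4,1)2 2/2
(4,3)2 1/2
(5,1)2 1/2
(5,2)1 0/2
(5,3)2 1/2
Sum over 19 students: 0/1 + 1/2 + 0/2 + 1/3 + 2/3 + 4/4 + 1/3 + 1/2 + 2/3 + 3/4 + 0/3 + 2/2 + 1/3 + 1/1 + 2/2 + 1/2 + 1/2 + 0/2 + 1/2 = 115/12; mean = 115/12 ÷ 19 = 115/228 = 0.504385… → 0.504.

0.504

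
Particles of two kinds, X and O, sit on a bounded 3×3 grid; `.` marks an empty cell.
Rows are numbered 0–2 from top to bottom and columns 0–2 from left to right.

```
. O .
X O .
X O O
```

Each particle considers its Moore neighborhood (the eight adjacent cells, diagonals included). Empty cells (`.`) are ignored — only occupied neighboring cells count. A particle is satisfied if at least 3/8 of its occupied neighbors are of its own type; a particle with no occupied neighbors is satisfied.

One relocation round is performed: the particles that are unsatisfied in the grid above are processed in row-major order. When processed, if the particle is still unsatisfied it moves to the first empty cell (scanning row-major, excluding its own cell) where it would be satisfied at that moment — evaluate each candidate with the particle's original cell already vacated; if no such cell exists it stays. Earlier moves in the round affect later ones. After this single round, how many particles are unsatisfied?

2

Initially unsatisfied (in order): (1,0), (2,0).
  (1,0): no empty cell satisfies it; stays.
  (2,0): no empty cell satisfies it; stays.
Resulting grid:
. O .
X O .
X O O
Unsatisfied now: (1,0), (2,0).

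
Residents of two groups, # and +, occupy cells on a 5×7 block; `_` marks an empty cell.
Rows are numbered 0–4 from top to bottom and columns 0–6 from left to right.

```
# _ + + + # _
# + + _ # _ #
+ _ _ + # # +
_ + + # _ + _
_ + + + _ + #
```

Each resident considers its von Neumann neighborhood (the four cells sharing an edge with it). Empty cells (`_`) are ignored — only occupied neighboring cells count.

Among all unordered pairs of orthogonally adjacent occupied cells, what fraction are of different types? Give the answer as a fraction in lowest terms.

12/25

Scan each occupied cell's neighbors to the right and below so each pair is counted once.
Row 0: #(0,0)–#(1,0)= +(0,2)–+(0,3)= +(0,2)–+(1,2)= +(0,3)–+(0,4)= +(0,4)–#(0,5)≠ +(0,4)–#(1,4)≠  → 2/6 unlike.
Row 1: #(1,0)–+(1,1)≠ #(1,0)–+(2,0)≠ +(1,1)–+(1,2)= #(1,4)–#(2,4)= #(1,6)–+(2,6)≠  → 3/5 unlike.
Row 2: +(2,3)–#(2,4)≠ +(2,3)–#(3,3)≠ #(2,4)–#(2,5)= #(2,5)–+(2,6)≠ #(2,5)–+(3,5)≠  → 4/5 unlike.
Row 3: +(3,1)–+(3,2)= +(3,1)–+(4,1)= +(3,2)–#(3,3)≠ +(3,2)–+(4,2)= #(3,3)–+(4,3)≠ +(3,5)–+(4,5)=  → 2/6 unlike.
Row 4: +(4,1)–+(4,2)= +(4,2)–+(4,3)= +(4,5)–#(4,6)≠  → 1/3 unlike.
Total adjacent occupied pairs: 25; unlike-type pairs: 12.
12/25 is already in lowest terms.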